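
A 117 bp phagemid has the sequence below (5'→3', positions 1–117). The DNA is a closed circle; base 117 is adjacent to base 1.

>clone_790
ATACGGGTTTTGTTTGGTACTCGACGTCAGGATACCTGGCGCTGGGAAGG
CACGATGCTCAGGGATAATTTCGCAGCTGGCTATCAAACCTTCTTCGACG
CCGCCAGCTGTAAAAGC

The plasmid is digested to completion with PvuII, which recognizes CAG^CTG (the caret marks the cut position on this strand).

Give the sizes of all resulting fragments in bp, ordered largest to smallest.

86, 31 bp

PvuII sites (CAGCTG) start at positions 74, 105.
PvuII cuts after base 3 of each site, so after positions 76, 107.
Circular molecule, 2 cuts → 2 fragments:
  77–107 → 31 bp
  108–117 then 1–76 → 10 + 76 = 86 bp
Sorted largest to smallest: 86, 31 bp.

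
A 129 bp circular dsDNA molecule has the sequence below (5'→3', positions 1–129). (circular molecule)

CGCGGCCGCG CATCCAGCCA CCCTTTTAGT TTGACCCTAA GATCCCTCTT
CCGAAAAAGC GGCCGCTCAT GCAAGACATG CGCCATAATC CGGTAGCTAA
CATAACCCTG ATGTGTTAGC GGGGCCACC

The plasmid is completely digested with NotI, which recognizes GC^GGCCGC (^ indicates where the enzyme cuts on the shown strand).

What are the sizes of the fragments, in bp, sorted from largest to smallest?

NotI sites (GCGGCCGC) start at positions 2, 59.
NotI cuts after base 2 of each site, so after positions 3, 60.
Circular molecule, 2 cuts → 2 fragments:
  4–60 → 57 bp
  61–129 then 1–3 → 69 + 3 = 72 bp
Sorted largest to smallest: 72, 57 bp.

72, 57 bp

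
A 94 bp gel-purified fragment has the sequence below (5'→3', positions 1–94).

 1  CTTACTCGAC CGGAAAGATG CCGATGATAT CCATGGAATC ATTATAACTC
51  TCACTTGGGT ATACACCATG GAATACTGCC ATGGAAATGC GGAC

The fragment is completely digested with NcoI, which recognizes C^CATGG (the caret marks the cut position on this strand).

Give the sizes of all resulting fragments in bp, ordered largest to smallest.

NcoI sites (CCATGG) start at positions 31, 66, 79.
NcoI cuts after the first base of each site, so after positions 31, 66, 79.
Linear molecule, 3 cuts → 4 fragments:
  1–31 → 31 bp
  32–66 → 35 bp
  67–79 → 13 bp
  80–94 → 15 bp
Sorted largest to smallest: 35, 31, 15, 13 bp.

35, 31, 15, 13 bp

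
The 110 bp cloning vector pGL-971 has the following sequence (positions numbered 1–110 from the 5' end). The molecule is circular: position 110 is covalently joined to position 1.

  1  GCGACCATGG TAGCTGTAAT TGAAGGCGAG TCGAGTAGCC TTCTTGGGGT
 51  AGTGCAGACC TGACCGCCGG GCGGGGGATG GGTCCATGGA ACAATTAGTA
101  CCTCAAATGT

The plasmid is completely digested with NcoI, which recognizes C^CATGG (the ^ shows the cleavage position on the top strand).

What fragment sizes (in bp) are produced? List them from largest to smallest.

79, 31 bp

NcoI sites (CCATGG) start at positions 5, 84.
NcoI cuts after the first base of each site, so after positions 5, 84.
Circular molecule, 2 cuts → 2 fragments:
  6–84 → 79 bp
  85–110 then 1–5 → 26 + 5 = 31 bp
Sorted largest to smallest: 79, 31 bp.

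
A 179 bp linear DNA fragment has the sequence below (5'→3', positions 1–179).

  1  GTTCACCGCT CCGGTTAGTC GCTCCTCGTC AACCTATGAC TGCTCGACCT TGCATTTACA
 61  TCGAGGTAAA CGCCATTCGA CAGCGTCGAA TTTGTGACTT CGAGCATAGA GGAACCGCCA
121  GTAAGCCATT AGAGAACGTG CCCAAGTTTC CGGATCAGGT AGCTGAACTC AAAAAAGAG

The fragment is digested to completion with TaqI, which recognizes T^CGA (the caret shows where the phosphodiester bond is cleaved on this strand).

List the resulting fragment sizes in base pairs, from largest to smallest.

TaqI sites (TCGA) start at positions 44, 61, 77, 86, 100.
TaqI cuts after the first base of each site, so after positions 44, 61, 77, 86, 100.
Linear molecule, 5 cuts → 6 fragments:
  1–44 → 44 bp
  45–61 → 17 bp
  62–77 → 16 bp
  78–86 → 9 bp
  87–100 → 14 bp
  101–179 → 79 bp
Sorted largest to smallest: 79, 44, 17, 16, 14, 9 bp.

79, 44, 17, 16, 14, 9 bp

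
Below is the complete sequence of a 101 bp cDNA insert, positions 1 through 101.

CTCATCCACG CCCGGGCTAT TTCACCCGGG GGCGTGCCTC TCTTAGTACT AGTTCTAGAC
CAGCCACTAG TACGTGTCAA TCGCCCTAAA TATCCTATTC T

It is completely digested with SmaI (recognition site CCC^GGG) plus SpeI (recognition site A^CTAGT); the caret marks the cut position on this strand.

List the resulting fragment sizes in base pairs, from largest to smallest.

SmaI sites (CCCGGG) start at positions 11, 25.
SmaI cuts after base 3 of each site, so after positions 13, 27.
SpeI sites (ACTAGT) start at positions 48, 66.
SpeI cuts after the first base of each site, so after positions 48, 66.
Combined cut positions: 13, 27, 48, 66.
Linear molecule, 4 cuts → 5 fragments:
  1–13 → 13 bp
  14–27 → 14 bp
  28–48 → 21 bp
  49–66 → 18 bp
  67–101 → 35 bp
Sorted largest to smallest: 35, 21, 18, 14, 13 bp.

35, 21, 18, 14, 13 bp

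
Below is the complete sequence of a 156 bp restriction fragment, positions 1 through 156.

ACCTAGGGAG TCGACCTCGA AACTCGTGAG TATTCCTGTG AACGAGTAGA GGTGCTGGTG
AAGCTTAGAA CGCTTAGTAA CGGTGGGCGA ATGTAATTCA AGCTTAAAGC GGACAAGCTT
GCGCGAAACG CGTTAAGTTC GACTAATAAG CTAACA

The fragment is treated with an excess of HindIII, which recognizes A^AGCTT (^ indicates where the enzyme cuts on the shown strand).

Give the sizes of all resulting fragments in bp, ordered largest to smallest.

HindIII sites (AAGCTT) start at positions 61, 100, 115.
HindIII cuts after the first base of each site, so after positions 61, 100, 115.
Linear molecule, 3 cuts → 4 fragments:
  1–61 → 61 bp
  62–100 → 39 bp
  101–115 → 15 bp
  116–156 → 41 bp
Sorted largest to smallest: 61, 41, 39, 15 bp.

61, 41, 39, 15 bp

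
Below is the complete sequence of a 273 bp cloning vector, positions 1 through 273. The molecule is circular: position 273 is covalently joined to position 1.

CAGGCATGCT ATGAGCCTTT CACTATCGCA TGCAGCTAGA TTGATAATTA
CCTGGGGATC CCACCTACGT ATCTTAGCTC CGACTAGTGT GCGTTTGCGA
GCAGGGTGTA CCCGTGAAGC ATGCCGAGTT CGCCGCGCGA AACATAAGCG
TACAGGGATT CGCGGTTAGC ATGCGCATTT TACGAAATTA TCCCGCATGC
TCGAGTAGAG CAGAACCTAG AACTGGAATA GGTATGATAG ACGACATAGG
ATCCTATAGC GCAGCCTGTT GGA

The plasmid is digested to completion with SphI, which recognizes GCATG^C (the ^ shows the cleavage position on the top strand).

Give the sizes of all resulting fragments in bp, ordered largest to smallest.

91, 82, 50, 26, 24 bp

SphI sites (GCATGC) start at positions 4, 28, 119, 169, 195.
SphI cuts after base 5 of each site (before the last base), so after positions 8, 32, 123, 173, 199.
Circular molecule, 5 cuts → 5 fragments:
  9–32 → 24 bp
  33–123 → 91 bp
  124–173 → 50 bp
  174–199 → 26 bp
  200–273 then 1–8 → 74 + 8 = 82 bp
Sorted largest to smallest: 91, 82, 50, 26, 24 bp.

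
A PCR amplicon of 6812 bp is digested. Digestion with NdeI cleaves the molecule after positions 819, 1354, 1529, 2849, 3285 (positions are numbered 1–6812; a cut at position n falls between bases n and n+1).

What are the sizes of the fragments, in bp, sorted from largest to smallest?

Linear molecule, 5 cuts → 6 fragments:
  819 − 0 = 819 bp
  1354 − 819 = 535 bp
  1529 − 1354 = 175 bp
  2849 − 1529 = 1320 bp
  3285 − 2849 = 436 bp
  6812 − 3285 = 3527 bp
Sorted largest to smallest: 3527, 1320, 819, 535, 436, 175 bp.

3527, 1320, 819, 535, 436, 175 bp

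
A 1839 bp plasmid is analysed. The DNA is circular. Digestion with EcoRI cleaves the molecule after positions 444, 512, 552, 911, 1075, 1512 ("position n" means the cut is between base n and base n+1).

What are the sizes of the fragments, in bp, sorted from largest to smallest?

771, 437, 359, 164, 68, 40 bp

Circular molecule, 6 cuts → 6 fragments:
  512 − 444 = 68 bp
  552 − 512 = 40 bp
  911 − 552 = 359 bp
  1075 − 911 = 164 bp
  1512 − 1075 = 437 bp
  wrap: 1839 − 1512 + 444 = 771 bp
Sorted largest to smallest: 771, 437, 359, 164, 68, 40 bp.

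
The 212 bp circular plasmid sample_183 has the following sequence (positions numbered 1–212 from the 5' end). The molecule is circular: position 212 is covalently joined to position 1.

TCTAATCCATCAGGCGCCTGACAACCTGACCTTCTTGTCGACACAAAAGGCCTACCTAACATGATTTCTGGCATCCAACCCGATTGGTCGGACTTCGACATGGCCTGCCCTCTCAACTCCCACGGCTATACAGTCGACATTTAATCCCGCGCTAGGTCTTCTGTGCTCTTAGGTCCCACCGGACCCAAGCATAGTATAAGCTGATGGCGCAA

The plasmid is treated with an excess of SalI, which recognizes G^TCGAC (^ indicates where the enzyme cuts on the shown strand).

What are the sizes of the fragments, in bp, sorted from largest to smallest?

116, 96 bp

SalI sites (GTCGAC) start at positions 37, 133.
SalI cuts after the first base of each site, so after positions 37, 133.
Circular molecule, 2 cuts → 2 fragments:
  38–133 → 96 bp
  134–212 then 1–37 → 79 + 37 = 116 bp
Sorted largest to smallest: 116, 96 bp.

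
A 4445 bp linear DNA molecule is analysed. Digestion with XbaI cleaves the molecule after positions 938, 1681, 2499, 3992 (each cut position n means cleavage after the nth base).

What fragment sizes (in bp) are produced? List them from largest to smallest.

Linear molecule, 4 cuts → 5 fragments:
  938 − 0 = 938 bp
  1681 − 938 = 743 bp
  2499 − 1681 = 818 bp
  3992 − 2499 = 1493 bp
  4445 − 3992 = 453 bp
Sorted largest to smallest: 1493, 938, 818, 743, 453 bp.

1493, 938, 818, 743, 453 bp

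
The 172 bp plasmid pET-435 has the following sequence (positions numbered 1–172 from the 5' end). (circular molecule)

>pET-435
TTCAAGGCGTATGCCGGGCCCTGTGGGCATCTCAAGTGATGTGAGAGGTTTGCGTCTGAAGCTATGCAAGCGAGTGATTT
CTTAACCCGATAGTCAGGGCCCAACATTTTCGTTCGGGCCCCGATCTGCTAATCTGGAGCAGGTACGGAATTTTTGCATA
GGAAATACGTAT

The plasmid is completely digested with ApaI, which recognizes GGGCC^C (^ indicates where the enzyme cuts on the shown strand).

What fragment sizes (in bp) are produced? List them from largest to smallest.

81, 72, 19 bp

ApaI sites (GGGCCC) start at positions 16, 97, 116.
ApaI cuts after base 5 of each site (before the last base), so after positions 20, 101, 120.
Circular molecule, 3 cuts → 3 fragments:
  21–101 → 81 bp
  102–120 → 19 bp
  121–172 then 1–20 → 52 + 20 = 72 bp
Sorted largest to smallest: 81, 72, 19 bp.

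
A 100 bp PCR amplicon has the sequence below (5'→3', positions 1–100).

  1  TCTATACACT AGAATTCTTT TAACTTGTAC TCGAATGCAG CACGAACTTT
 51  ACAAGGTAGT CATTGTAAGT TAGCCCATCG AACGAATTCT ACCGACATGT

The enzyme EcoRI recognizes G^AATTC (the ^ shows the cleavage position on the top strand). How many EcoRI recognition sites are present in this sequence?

2

GAATTC occurs starting at positions 12, 84.
EcoRI cuts at 2 sites.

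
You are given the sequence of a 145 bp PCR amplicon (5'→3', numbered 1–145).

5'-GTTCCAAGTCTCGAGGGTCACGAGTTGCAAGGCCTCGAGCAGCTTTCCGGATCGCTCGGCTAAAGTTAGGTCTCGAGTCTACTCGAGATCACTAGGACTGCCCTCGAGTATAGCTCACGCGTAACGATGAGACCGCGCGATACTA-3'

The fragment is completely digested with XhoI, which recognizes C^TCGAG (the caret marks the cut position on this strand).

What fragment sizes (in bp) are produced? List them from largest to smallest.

42, 38, 24, 21, 10, 10 bp

XhoI sites (CTCGAG) start at positions 10, 34, 72, 82, 103.
XhoI cuts after the first base of each site, so after positions 10, 34, 72, 82, 103.
Linear molecule, 5 cuts → 6 fragments:
  1–10 → 10 bp
  11–34 → 24 bp
  35–72 → 38 bp
  73–82 → 10 bp
  83–103 → 21 bp
  104–145 → 42 bp
Sorted largest to smallest: 42, 38, 24, 21, 10, 10 bp.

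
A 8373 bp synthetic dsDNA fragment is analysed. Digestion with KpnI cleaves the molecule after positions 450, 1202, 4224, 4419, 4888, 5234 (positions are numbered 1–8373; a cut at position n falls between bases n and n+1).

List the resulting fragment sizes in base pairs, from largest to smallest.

Linear molecule, 6 cuts → 7 fragments:
  450 − 0 = 450 bp
  1202 − 450 = 752 bp
  4224 − 1202 = 3022 bp
  4419 − 4224 = 195 bp
  4888 − 4419 = 469 bp
  5234 − 4888 = 346 bp
  8373 − 5234 = 3139 bp
Sorted largest to smallest: 3139, 3022, 752, 469, 450, 346, 195 bp.

3139, 3022, 752, 469, 450, 346, 195 bp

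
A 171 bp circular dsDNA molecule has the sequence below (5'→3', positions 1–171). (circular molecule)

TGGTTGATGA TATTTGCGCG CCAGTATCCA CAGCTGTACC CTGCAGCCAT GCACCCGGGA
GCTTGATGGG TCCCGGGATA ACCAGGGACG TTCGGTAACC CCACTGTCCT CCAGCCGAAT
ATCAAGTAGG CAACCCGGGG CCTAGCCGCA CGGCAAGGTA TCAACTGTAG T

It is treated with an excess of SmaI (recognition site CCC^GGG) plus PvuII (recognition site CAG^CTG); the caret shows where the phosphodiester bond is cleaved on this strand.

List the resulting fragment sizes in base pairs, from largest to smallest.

68, 62, 23, 18 bp

SmaI sites (CCCGGG) start at positions 54, 72, 134.
SmaI cuts after base 3 of each site, so after positions 56, 74, 136.
The PvuII site (CAGCTG) starts at position 31.
PvuII cuts after base 3 of each site, so after position 33.
Combined cut positions: 33, 56, 74, 136.
Circular molecule, 4 cuts → 4 fragments:
  34–56 → 23 bp
  57–74 → 18 bp
  75–136 → 62 bp
  137–171 then 1–33 → 35 + 33 = 68 bp
Sorted largest to smallest: 68, 62, 23, 18 bp.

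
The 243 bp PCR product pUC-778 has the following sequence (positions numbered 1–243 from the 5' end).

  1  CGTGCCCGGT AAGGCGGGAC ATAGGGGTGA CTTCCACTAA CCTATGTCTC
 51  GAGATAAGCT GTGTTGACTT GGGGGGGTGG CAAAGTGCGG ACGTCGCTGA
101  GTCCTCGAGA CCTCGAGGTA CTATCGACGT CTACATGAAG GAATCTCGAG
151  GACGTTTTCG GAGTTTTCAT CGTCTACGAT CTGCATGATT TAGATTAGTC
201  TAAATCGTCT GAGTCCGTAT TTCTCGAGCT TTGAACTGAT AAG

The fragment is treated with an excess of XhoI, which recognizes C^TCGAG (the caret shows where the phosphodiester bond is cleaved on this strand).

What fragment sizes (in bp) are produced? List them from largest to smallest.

XhoI sites (CTCGAG) start at positions 48, 104, 112, 145, 223.
XhoI cuts after the first base of each site, so after positions 48, 104, 112, 145, 223.
Linear molecule, 5 cuts → 6 fragments:
  1–48 → 48 bp
  49–104 → 56 bp
  105–112 → 8 bp
  113–145 → 33 bp
  146–223 → 78 bp
  224–243 → 20 bp
Sorted largest to smallest: 78, 56, 48, 33, 20, 8 bp.

78, 56, 48, 33, 20, 8 bp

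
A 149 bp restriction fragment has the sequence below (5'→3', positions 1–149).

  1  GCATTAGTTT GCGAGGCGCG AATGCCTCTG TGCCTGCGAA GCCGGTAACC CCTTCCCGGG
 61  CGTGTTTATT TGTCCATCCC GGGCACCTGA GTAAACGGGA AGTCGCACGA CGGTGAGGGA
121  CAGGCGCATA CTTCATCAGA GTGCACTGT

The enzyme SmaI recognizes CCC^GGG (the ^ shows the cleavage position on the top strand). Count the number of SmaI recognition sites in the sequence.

2

CCCGGG occurs starting at positions 55, 78.
SmaI cuts at 2 sites.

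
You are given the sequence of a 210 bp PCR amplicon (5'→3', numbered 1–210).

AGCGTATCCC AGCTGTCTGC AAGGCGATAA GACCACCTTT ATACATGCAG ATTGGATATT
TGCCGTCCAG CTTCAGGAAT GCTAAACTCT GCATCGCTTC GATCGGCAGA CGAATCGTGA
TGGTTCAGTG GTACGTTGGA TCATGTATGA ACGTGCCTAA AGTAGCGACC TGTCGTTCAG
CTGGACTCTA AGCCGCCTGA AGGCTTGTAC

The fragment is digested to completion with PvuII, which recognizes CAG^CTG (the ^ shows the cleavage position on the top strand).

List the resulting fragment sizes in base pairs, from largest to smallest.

168, 30, 12 bp

PvuII sites (CAGCTG) start at positions 10, 178.
PvuII cuts after base 3 of each site, so after positions 12, 180.
Linear molecule, 2 cuts → 3 fragments:
  1–12 → 12 bp
  13–180 → 168 bp
  181–210 → 30 bp
Sorted largest to smallest: 168, 30, 12 bp.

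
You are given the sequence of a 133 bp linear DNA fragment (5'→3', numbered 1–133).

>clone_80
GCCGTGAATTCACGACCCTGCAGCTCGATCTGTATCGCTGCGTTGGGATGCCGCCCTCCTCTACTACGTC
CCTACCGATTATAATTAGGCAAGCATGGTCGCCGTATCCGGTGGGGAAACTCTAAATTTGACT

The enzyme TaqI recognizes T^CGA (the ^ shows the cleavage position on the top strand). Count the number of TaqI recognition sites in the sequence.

1

TCGA occurs starting at position 25.
TaqI cuts at 1 site.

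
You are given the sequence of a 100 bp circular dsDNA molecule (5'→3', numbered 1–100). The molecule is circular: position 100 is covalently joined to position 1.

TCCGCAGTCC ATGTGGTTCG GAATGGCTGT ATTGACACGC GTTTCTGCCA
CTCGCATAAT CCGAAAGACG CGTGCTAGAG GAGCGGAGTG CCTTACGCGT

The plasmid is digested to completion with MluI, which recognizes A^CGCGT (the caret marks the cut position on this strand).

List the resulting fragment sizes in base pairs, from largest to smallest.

42, 31, 27 bp

MluI sites (ACGCGT) start at positions 37, 68, 95.
MluI cuts after the first base of each site, so after positions 37, 68, 95.
Circular molecule, 3 cuts → 3 fragments:
  38–68 → 31 bp
  69–95 → 27 bp
  96–100 then 1–37 → 5 + 37 = 42 bp
Sorted largest to smallest: 42, 31, 27 bp.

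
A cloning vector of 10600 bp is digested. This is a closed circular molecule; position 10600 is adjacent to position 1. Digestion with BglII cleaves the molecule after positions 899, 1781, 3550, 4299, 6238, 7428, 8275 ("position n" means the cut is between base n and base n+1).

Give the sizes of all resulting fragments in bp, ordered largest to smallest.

3224, 1939, 1769, 1190, 882, 847, 749 bp

Circular molecule, 7 cuts → 7 fragments:
  1781 − 899 = 882 bp
  3550 − 1781 = 1769 bp
  4299 − 3550 = 749 bp
  6238 − 4299 = 1939 bp
  7428 − 6238 = 1190 bp
  8275 − 7428 = 847 bp
  wrap: 10600 − 8275 + 899 = 3224 bp
Sorted largest to smallest: 3224, 1939, 1769, 1190, 882, 847, 749 bp.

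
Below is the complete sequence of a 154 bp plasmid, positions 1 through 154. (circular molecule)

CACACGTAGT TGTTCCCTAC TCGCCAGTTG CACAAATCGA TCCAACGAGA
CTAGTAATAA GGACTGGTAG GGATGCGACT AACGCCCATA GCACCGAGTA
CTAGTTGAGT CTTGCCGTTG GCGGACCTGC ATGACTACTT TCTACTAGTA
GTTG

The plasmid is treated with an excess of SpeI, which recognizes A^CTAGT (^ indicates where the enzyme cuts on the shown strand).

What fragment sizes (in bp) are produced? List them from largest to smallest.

60, 50, 44 bp

SpeI sites (ACTAGT) start at positions 50, 100, 144.
SpeI cuts after the first base of each site, so after positions 50, 100, 144.
Circular molecule, 3 cuts → 3 fragments:
  51–100 → 50 bp
  101–144 → 44 bp
  145–154 then 1–50 → 10 + 50 = 60 bp
Sorted largest to smallest: 60, 50, 44 bp.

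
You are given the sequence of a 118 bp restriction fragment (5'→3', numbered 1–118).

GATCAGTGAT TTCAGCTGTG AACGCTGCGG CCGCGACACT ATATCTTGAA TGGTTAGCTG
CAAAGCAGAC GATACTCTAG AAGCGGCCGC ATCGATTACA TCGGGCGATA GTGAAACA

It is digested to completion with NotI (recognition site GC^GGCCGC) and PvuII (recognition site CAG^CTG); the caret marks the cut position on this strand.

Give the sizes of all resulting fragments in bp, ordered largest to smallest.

NotI sites (GCGGCCGC) start at positions 27, 83.
NotI cuts after base 2 of each site, so after positions 28, 84.
The PvuII site (CAGCTG) starts at position 13.
PvuII cuts after base 3 of each site, so after position 15.
Combined cut positions: 15, 28, 84.
Linear molecule, 3 cuts → 4 fragments:
  1–15 → 15 bp
  16–28 → 13 bp
  29–84 → 56 bp
  85–118 → 34 bp
Sorted largest to smallest: 56, 34, 15, 13 bp.

56, 34, 15, 13 bp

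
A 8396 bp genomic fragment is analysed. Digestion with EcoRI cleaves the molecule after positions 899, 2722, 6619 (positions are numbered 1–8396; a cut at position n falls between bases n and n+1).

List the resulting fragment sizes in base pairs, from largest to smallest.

3897, 1823, 1777, 899 bp

Linear molecule, 3 cuts → 4 fragments:
  899 − 0 = 899 bp
  2722 − 899 = 1823 bp
  6619 − 2722 = 3897 bp
  8396 − 6619 = 1777 bp
Sorted largest to smallest: 3897, 1823, 1777, 899 bp.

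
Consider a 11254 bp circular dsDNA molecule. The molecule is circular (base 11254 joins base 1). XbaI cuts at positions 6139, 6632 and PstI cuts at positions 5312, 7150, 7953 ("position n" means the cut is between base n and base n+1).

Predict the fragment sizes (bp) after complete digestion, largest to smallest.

Combined cut positions (sorted): 5312, 6139, 6632, 7150, 7953.
Circular molecule, 5 cuts → 5 fragments:
  6139 − 5312 = 827 bp
  6632 − 6139 = 493 bp
  7150 − 6632 = 518 bp
  7953 − 7150 = 803 bp
  wrap: 11254 − 7953 + 5312 = 8613 bp
Sorted largest to smallest: 8613, 827, 803, 518, 493 bp.

8613, 827, 803, 518, 493 bp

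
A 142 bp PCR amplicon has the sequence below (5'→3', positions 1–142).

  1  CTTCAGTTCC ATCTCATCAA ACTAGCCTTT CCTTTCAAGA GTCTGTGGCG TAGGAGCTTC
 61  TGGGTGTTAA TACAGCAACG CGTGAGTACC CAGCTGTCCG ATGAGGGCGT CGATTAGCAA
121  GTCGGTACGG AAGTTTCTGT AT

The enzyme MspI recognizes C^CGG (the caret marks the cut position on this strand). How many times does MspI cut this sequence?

No occurrence of CCGG is present in the sequence.
MspI does not cut: 0 sites.

0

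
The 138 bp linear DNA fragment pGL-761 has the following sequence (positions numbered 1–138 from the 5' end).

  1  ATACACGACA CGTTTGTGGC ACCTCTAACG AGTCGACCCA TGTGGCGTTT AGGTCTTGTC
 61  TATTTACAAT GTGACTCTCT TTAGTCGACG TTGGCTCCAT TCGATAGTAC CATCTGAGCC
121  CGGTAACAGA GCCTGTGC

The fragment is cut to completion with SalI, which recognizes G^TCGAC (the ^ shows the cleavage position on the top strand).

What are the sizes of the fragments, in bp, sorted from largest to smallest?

SalI sites (GTCGAC) start at positions 32, 84.
SalI cuts after the first base of each site, so after positions 32, 84.
Linear molecule, 2 cuts → 3 fragments:
  1–32 → 32 bp
  33–84 → 52 bp
  85–138 → 54 bp
Sorted largest to smallest: 54, 52, 32 bp.

54, 52, 32 bp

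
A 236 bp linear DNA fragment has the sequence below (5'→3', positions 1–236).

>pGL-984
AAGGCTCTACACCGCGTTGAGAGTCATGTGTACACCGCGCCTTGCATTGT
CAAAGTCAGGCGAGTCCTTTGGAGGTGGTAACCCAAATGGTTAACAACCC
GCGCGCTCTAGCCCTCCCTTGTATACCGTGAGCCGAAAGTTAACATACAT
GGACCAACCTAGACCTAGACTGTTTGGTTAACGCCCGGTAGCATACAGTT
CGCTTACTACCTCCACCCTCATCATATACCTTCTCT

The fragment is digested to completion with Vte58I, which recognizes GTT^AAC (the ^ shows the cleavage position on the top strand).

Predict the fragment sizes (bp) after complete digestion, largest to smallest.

92, 57, 49, 38 bp

Vte58I sites (GTTAAC) start at positions 90, 139, 177.
Vte58I cuts after base 3 of each site, so after positions 92, 141, 179.
Linear molecule, 3 cuts → 4 fragments:
  1–92 → 92 bp
  93–141 → 49 bp
  142–179 → 38 bp
  180–236 → 57 bp
Sorted largest to smallest: 92, 57, 49, 38 bp.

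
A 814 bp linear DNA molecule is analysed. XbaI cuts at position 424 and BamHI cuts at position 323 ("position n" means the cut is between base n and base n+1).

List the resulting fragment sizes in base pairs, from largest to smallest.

390, 323, 101 bp

Combined cut positions (sorted): 323, 424.
Linear molecule, 2 cuts → 3 fragments:
  323 − 0 = 323 bp
  424 − 323 = 101 bp
  814 − 424 = 390 bp
Sorted largest to smallest: 390, 323, 101 bp.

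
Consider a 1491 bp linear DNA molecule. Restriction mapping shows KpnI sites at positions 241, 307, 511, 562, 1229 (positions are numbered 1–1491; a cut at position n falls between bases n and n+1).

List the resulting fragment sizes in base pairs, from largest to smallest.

667, 262, 241, 204, 66, 51 bp

Linear molecule, 5 cuts → 6 fragments:
  241 − 0 = 241 bp
  307 − 241 = 66 bp
  511 − 307 = 204 bp
  562 − 511 = 51 bp
  1229 − 562 = 667 bp
  1491 − 1229 = 262 bp
Sorted largest to smallest: 667, 262, 241, 204, 66, 51 bp.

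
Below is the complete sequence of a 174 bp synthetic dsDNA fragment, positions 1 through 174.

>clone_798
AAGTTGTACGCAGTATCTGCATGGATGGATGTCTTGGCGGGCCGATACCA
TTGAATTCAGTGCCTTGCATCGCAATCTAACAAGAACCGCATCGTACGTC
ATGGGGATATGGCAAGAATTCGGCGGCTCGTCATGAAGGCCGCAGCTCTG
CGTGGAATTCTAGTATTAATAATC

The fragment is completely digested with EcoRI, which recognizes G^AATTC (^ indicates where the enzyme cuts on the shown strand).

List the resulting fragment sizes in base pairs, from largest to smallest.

EcoRI sites (GAATTC) start at positions 53, 116, 155.
EcoRI cuts after the first base of each site, so after positions 53, 116, 155.
Linear molecule, 3 cuts → 4 fragments:
  1–53 → 53 bp
  54–116 → 63 bp
  117–155 → 39 bp
  156–174 → 19 bp
Sorted largest to smallest: 63, 53, 39, 19 bp.

63, 53, 39, 19 bp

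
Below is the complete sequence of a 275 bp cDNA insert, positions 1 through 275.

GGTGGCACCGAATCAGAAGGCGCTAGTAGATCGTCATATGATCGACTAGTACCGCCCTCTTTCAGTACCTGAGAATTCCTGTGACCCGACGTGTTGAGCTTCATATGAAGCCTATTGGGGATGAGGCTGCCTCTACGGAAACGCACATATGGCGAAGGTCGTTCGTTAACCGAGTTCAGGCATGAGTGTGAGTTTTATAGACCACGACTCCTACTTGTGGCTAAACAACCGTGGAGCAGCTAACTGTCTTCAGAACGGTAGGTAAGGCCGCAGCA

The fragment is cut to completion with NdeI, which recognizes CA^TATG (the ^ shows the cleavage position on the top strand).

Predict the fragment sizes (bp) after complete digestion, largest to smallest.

128, 67, 44, 36 bp

NdeI sites (CATATG) start at positions 35, 102, 146.
NdeI cuts after base 2 of each site, so after positions 36, 103, 147.
Linear molecule, 3 cuts → 4 fragments:
  1–36 → 36 bp
  37–103 → 67 bp
  104–147 → 44 bp
  148–275 → 128 bp
Sorted largest to smallest: 128, 67, 44, 36 bp.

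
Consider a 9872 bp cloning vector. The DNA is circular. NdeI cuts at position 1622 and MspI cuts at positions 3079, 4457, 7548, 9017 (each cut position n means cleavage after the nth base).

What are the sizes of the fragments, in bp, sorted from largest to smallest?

3091, 2477, 1469, 1457, 1378 bp

Combined cut positions (sorted): 1622, 3079, 4457, 7548, 9017.
Circular molecule, 5 cuts → 5 fragments:
  3079 − 1622 = 1457 bp
  4457 − 3079 = 1378 bp
  7548 − 4457 = 3091 bp
  9017 − 7548 = 1469 bp
  wrap: 9872 − 9017 + 1622 = 2477 bp
Sorted largest to smallest: 3091, 2477, 1469, 1457, 1378 bp.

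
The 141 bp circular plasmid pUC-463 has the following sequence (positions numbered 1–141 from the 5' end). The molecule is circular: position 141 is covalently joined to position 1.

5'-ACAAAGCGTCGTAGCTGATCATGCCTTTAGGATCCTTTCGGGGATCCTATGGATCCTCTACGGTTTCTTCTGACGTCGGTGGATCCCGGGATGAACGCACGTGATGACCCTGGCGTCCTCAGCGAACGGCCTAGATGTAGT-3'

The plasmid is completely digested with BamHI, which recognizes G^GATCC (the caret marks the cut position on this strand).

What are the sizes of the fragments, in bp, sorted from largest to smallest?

BamHI sites (GGATCC) start at positions 30, 42, 51, 81.
BamHI cuts after the first base of each site, so after positions 30, 42, 51, 81.
Circular molecule, 4 cuts → 4 fragments:
  31–42 → 12 bp
  43–51 → 9 bp
  52–81 → 30 bp
  82–141 then 1–30 → 60 + 30 = 90 bp
Sorted largest to smallest: 90, 30, 12, 9 bp.

90, 30, 12, 9 bp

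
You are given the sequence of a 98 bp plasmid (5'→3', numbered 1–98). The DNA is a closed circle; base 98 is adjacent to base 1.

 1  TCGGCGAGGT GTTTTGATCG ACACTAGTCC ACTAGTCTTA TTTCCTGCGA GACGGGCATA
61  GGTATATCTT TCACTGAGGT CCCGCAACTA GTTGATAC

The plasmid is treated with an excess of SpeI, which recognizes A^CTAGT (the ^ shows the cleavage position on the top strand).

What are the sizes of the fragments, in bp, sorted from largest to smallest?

SpeI sites (ACTAGT) start at positions 23, 31, 87.
SpeI cuts after the first base of each site, so after positions 23, 31, 87.
Circular molecule, 3 cuts → 3 fragments:
  24–31 → 8 bp
  32–87 → 56 bp
  88–98 then 1–23 → 11 + 23 = 34 bp
Sorted largest to smallest: 56, 34, 8 bp.

56, 34, 8 bp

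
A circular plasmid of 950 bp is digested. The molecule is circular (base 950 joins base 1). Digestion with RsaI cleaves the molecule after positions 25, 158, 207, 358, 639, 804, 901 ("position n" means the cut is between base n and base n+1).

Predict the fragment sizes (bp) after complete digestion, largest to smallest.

281, 165, 151, 133, 97, 74, 49 bp

Circular molecule, 7 cuts → 7 fragments:
  158 − 25 = 133 bp
  207 − 158 = 49 bp
  358 − 207 = 151 bp
  639 − 358 = 281 bp
  804 − 639 = 165 bp
  901 − 804 = 97 bp
  wrap: 950 − 901 + 25 = 74 bp
Sorted largest to smallest: 281, 165, 151, 133, 97, 74, 49 bp.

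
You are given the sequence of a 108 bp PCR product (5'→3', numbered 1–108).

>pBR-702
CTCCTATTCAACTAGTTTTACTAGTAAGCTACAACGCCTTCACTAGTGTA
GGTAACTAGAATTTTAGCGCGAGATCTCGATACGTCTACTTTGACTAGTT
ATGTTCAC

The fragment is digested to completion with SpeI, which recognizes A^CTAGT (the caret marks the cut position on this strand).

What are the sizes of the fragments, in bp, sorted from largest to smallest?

52, 22, 14, 11, 9 bp

SpeI sites (ACTAGT) start at positions 11, 20, 42, 94.
SpeI cuts after the first base of each site, so after positions 11, 20, 42, 94.
Linear molecule, 4 cuts → 5 fragments:
  1–11 → 11 bp
  12–20 → 9 bp
  21–42 → 22 bp
  43–94 → 52 bp
  95–108 → 14 bp
Sorted largest to smallest: 52, 22, 14, 11, 9 bp.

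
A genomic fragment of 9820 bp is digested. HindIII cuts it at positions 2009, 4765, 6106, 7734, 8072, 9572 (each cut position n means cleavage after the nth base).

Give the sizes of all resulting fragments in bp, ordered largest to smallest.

2756, 2009, 1628, 1500, 1341, 338, 248 bp

Linear molecule, 6 cuts → 7 fragments:
  2009 − 0 = 2009 bp
  4765 − 2009 = 2756 bp
  6106 − 4765 = 1341 bp
  7734 − 6106 = 1628 bp
  8072 − 7734 = 338 bp
  9572 − 8072 = 1500 bp
  9820 − 9572 = 248 bp
Sorted largest to smallest: 2756, 2009, 1628, 1500, 1341, 338, 248 bp.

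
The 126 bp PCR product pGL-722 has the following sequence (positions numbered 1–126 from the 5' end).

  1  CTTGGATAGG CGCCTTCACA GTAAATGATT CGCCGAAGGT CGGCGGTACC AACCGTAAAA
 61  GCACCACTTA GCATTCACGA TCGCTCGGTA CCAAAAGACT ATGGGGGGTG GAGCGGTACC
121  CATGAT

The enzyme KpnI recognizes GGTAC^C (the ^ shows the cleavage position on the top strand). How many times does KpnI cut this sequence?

GGTACC occurs starting at positions 45, 87, 115.
KpnI cuts at 3 sites.

3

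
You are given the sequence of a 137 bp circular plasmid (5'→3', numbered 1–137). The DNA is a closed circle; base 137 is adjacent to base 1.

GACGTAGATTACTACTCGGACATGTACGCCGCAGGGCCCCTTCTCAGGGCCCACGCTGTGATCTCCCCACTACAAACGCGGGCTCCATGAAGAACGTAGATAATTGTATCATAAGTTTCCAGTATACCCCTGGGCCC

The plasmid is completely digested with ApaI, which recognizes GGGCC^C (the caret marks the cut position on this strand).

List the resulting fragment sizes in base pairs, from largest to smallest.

85, 39, 13 bp

ApaI sites (GGGCCC) start at positions 34, 47, 132.
ApaI cuts after base 5 of each site (before the last base), so after positions 38, 51, 136.
Circular molecule, 3 cuts → 3 fragments:
  39–51 → 13 bp
  52–136 → 85 bp
  137–137 then 1–38 → 1 + 38 = 39 bp
Sorted largest to smallest: 85, 39, 13 bp.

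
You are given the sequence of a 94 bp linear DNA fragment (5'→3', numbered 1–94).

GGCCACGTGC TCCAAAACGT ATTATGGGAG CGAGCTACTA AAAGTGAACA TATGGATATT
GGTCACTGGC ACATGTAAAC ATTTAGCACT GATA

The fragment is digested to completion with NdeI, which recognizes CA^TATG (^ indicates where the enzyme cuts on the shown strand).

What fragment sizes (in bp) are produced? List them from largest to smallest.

The NdeI site (CATATG) starts at position 49.
NdeI cuts after base 2 of each site, so after position 50.
Linear molecule, 1 cut → 2 fragments:
  1–50 → 50 bp
  51–94 → 44 bp
Sorted largest to smallest: 50, 44 bp.

50, 44 bp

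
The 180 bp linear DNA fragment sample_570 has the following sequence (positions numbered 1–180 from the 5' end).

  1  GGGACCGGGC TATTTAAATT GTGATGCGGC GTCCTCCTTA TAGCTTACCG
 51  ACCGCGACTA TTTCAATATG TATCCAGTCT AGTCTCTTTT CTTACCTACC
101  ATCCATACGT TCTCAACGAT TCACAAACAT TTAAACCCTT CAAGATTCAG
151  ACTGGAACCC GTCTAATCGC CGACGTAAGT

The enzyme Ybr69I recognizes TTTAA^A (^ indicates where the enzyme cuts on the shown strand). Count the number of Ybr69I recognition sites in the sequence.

2

TTTAAA occurs starting at positions 13, 130.
Ybr69I cuts at 2 sites.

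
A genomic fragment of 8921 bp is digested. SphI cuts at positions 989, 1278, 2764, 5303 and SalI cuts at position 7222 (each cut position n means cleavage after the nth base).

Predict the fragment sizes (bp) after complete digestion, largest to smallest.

Combined cut positions (sorted): 989, 1278, 2764, 5303, 7222.
Linear molecule, 5 cuts → 6 fragments:
  989 − 0 = 989 bp
  1278 − 989 = 289 bp
  2764 − 1278 = 1486 bp
  5303 − 2764 = 2539 bp
  7222 − 5303 = 1919 bp
  8921 − 7222 = 1699 bp
Sorted largest to smallest: 2539, 1919, 1699, 1486, 989, 289 bp.

2539, 1919, 1699, 1486, 989, 289 bp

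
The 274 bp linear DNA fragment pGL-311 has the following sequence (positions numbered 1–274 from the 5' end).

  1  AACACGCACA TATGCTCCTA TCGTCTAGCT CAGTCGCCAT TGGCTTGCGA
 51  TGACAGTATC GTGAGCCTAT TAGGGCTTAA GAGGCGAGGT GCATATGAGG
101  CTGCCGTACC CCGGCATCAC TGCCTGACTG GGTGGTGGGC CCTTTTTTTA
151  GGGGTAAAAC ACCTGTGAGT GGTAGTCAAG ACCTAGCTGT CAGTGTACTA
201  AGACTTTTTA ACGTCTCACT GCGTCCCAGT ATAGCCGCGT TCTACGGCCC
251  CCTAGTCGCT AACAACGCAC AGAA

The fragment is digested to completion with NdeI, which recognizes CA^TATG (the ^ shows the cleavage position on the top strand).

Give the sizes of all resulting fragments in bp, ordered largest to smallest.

181, 83, 10 bp

NdeI sites (CATATG) start at positions 9, 92.
NdeI cuts after base 2 of each site, so after positions 10, 93.
Linear molecule, 2 cuts → 3 fragments:
  1–10 → 10 bp
  11–93 → 83 bp
  94–274 → 181 bp
Sorted largest to smallest: 181, 83, 10 bp.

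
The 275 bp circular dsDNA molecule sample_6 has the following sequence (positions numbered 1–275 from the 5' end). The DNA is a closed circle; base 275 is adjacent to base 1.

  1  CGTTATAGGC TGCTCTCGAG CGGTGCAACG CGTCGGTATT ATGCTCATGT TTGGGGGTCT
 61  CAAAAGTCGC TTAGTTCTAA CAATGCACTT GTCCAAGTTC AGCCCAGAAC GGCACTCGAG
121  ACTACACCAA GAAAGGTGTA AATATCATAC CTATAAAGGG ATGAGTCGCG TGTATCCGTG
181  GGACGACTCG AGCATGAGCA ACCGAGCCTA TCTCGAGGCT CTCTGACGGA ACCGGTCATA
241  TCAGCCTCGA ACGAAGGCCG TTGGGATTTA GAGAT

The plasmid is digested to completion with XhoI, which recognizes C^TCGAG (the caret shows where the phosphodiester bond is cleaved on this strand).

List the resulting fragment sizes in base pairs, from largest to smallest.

100, 78, 72, 25 bp

XhoI sites (CTCGAG) start at positions 15, 115, 187, 212.
XhoI cuts after the first base of each site, so after positions 15, 115, 187, 212.
Circular molecule, 4 cuts → 4 fragments:
  16–115 → 100 bp
  116–187 → 72 bp
  188–212 → 25 bp
  213–275 then 1–15 → 63 + 15 = 78 bp
Sorted largest to smallest: 100, 78, 72, 25 bp.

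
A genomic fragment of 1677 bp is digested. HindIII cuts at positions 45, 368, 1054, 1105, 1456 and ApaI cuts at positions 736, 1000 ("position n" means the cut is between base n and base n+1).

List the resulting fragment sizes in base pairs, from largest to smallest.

368, 351, 323, 264, 221, 54, 51, 45 bp

Combined cut positions (sorted): 45, 368, 736, 1000, 1054, 1105, 1456.
Linear molecule, 7 cuts → 8 fragments:
  45 − 0 = 45 bp
  368 − 45 = 323 bp
  736 − 368 = 368 bp
  1000 − 736 = 264 bp
  1054 − 1000 = 54 bp
  1105 − 1054 = 51 bp
  1456 − 1105 = 351 bp
  1677 − 1456 = 221 bp
Sorted largest to smallest: 368, 351, 323, 264, 221, 54, 51, 45 bp.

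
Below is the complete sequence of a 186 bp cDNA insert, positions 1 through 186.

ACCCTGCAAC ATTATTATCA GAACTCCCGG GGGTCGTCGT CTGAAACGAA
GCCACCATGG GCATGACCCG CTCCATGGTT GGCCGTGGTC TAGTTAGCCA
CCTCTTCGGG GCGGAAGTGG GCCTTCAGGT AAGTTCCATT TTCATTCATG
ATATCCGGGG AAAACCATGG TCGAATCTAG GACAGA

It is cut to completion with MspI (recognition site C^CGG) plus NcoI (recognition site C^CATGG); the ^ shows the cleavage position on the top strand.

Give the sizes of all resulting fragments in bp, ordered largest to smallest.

MspI sites (CCGG) start at positions 27, 155.
MspI cuts after the first base of each site, so after positions 27, 155.
NcoI sites (CCATGG) start at positions 55, 73, 165.
NcoI cuts after the first base of each site, so after positions 55, 73, 165.
Combined cut positions: 27, 55, 73, 155, 165.
Linear molecule, 5 cuts → 6 fragments:
  1–27 → 27 bp
  28–55 → 28 bp
  56–73 → 18 bp
  74–155 → 82 bp
  156–165 → 10 bp
  166–186 → 21 bp
Sorted largest to smallest: 82, 28, 27, 21, 18, 10 bp.

82, 28, 27, 21, 18, 10 bp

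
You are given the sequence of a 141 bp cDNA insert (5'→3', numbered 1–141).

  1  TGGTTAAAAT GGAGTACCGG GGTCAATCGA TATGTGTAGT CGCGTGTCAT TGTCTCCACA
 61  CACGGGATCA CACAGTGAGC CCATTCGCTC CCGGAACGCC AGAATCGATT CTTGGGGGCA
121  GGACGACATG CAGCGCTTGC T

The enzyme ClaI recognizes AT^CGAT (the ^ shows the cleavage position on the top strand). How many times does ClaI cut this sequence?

2

ATCGAT occurs starting at positions 26, 104.
ClaI cuts at 2 sites.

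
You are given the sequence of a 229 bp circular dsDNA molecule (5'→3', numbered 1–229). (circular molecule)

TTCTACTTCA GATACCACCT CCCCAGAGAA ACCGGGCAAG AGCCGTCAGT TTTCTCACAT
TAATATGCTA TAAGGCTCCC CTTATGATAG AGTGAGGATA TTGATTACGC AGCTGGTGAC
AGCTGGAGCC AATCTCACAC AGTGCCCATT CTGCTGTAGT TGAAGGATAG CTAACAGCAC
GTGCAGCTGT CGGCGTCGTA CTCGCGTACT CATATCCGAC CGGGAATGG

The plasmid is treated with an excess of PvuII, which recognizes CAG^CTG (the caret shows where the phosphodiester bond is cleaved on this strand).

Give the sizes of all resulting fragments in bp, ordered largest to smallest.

PvuII sites (CAGCTG) start at positions 110, 120, 184.
PvuII cuts after base 3 of each site, so after positions 112, 122, 186.
Circular molecule, 3 cuts → 3 fragments:
  113–122 → 10 bp
  123–186 → 64 bp
  187–229 then 1–112 → 43 + 112 = 155 bp
Sorted largest to smallest: 155, 64, 10 bp.

155, 64, 10 bp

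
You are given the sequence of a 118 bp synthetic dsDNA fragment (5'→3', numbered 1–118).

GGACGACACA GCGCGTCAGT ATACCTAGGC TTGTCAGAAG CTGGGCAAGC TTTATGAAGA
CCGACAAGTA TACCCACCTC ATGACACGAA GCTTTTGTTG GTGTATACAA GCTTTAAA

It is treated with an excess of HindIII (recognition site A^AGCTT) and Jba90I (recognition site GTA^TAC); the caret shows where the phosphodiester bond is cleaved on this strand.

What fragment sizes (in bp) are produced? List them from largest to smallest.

HindIII sites (AAGCTT) start at positions 47, 89, 109.
HindIII cuts after the first base of each site, so after positions 47, 89, 109.
Jba90I sites (GTATAC) start at positions 19, 68, 103.
Jba90I cuts after base 3 of each site, so after positions 21, 70, 105.
Combined cut positions: 21, 47, 70, 89, 105, 109.
Linear molecule, 6 cuts → 7 fragments:
  1–21 → 21 bp
  22–47 → 26 bp
  48–70 → 23 bp
  71–89 → 19 bp
  90–105 → 16 bp
  106–109 → 4 bp
  110–118 → 9 bp
Sorted largest to smallest: 26, 23, 21, 19, 16, 9, 4 bp.

26, 23, 21, 19, 16, 9, 4 bp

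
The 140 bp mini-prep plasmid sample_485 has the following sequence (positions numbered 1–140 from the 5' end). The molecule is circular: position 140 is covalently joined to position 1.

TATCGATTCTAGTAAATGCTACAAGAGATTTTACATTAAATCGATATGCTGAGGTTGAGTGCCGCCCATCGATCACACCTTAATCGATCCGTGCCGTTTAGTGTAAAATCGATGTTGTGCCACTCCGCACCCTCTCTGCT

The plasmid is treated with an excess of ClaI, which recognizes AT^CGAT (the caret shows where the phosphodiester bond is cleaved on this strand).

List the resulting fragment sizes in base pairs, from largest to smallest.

ClaI sites (ATCGAT) start at positions 2, 40, 68, 83, 108.
ClaI cuts after base 2 of each site, so after positions 3, 41, 69, 84, 109.
Circular molecule, 5 cuts → 5 fragments:
  4–41 → 38 bp
  42–69 → 28 bp
  70–84 → 15 bp
  85–109 → 25 bp
  110–140 then 1–3 → 31 + 3 = 34 bp
Sorted largest to smallest: 38, 34, 28, 25, 15 bp.

38, 34, 28, 25, 15 bp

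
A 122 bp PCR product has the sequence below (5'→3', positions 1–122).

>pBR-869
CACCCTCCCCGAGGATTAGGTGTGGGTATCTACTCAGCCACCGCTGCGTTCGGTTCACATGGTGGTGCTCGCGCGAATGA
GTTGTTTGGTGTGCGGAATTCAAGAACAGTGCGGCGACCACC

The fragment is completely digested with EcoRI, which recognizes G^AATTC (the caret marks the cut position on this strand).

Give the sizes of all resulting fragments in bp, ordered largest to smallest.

The EcoRI site (GAATTC) starts at position 96.
EcoRI cuts after the first base of each site, so after position 96.
Linear molecule, 1 cut → 2 fragments:
  1–96 → 96 bp
  97–122 → 26 bp
Sorted largest to smallest: 96, 26 bp.

96, 26 bp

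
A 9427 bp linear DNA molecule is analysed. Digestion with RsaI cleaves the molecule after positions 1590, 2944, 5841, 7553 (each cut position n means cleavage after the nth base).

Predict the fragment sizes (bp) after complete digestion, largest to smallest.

2897, 1874, 1712, 1590, 1354 bp

Linear molecule, 4 cuts → 5 fragments:
  1590 − 0 = 1590 bp
  2944 − 1590 = 1354 bp
  5841 − 2944 = 2897 bp
  7553 − 5841 = 1712 bp
  9427 − 7553 = 1874 bp
Sorted largest to smallest: 2897, 1874, 1712, 1590, 1354 bp.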